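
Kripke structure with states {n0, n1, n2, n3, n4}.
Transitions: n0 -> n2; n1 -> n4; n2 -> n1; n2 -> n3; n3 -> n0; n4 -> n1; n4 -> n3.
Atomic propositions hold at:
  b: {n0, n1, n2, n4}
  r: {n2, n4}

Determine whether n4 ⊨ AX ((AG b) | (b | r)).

No

AG b: greatest fixpoint, start Z0 = {n0, n1, n2, n4}, keep only states in Sat with every successor in Z. Z1 = {n0, n1}; Z2 = ∅; fixed.
Sat(AG b) = ∅
Sat(b | r) = {n0, n1, n2, n4}
Sat((AG b) | (b | r)) = {n0, n1, n2, n4}
Sat(AX ((AG b) | (b | r))) = {s : every successor in {n0, n1, n2, n4}} = {n0, n1, n3}
n4 ∉ Sat(AX ((AG b) | (b | r))) = {n0, n1, n3}, so the formula does not hold at n4.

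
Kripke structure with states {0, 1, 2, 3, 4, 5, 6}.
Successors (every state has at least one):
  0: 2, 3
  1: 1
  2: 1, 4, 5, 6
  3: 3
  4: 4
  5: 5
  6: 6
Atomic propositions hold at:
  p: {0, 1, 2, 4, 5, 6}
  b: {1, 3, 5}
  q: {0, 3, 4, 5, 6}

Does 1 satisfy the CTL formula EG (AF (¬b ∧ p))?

No

Sat(¬b) = {0, 2, 4, 6}
Sat(¬b ∧ p) = {0, 2, 4, 6}
AF (¬b ∧ p): least fixpoint, start Z0 = {0, 2, 4, 6}, add states with every successor in Z. Already a fixed point.
Sat(AF (¬b ∧ p)) = {0, 2, 4, 6}
EG (AF (¬b ∧ p)): greatest fixpoint, start Z0 = {0, 2, 4, 6}, keep only states in Sat with some successor in Z. Already a fixed point.
Sat(EG (AF (¬b ∧ p))) = {0, 2, 4, 6}
1 ∉ Sat(EG (AF (¬b ∧ p))) = {0, 2, 4, 6}, so the formula does not hold at 1.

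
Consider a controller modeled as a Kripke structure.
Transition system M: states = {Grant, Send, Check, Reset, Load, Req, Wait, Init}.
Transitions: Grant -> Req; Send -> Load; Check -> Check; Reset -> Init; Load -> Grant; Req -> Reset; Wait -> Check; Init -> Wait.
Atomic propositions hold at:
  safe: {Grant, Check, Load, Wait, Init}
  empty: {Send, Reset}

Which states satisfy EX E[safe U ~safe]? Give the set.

Sat(~safe) = {Send, Reset, Req}
E[safe U ~safe]: least fixpoint, start Z0 = Sat(~safe) = {Send, Reset, Req}, add states in Sat(safe) with some successor in Z. Z1 = {Grant, Send, Reset, Req}; Z2 = {Grant, Send, Reset, Load, Req}; fixed.
Sat(E[safe U ~safe]) = {Grant, Send, Reset, Load, Req}
Sat(EX E[safe U ~safe]) = {s : some successor in {Grant, Send, Reset, Load, Req}} = {Grant, Send, Load, Req}

{Grant, Send, Load, Req}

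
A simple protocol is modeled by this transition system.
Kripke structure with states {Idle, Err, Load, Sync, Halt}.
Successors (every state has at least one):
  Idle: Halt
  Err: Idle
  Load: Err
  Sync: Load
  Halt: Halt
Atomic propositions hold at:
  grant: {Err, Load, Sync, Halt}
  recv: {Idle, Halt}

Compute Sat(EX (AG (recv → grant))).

Sat(recv → grant) = {Err, Load, Sync, Halt}
AG (recv → grant): greatest fixpoint, start Z0 = {Err, Load, Sync, Halt}, keep only states in Sat with every successor in Z. Z1 = {Load, Sync, Halt}; Z2 = {Sync, Halt}; Z3 = {Halt}; fixed.
Sat(AG (recv → grant)) = {Halt}
Sat(EX (AG (recv → grant))) = {s : some successor in {Halt}} = {Idle, Halt}

{Idle, Halt}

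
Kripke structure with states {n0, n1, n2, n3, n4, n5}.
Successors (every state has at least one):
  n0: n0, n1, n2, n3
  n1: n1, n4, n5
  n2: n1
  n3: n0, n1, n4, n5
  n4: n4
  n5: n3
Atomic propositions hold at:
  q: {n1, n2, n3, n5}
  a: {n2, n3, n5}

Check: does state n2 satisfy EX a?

No

Sat(EX a) = {s : some successor in {n2, n3, n5}} = {n0, n1, n3, n5}
n2 ∉ Sat(EX a) = {n0, n1, n3, n5}, so the formula does not hold at n2.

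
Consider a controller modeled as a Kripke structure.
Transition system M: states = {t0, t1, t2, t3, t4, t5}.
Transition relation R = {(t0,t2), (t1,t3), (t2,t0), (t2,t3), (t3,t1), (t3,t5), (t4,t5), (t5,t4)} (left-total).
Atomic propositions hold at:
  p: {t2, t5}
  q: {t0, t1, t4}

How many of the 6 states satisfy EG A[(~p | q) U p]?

Sat(~p) = {t0, t1, t3, t4}
Sat(~p | q) = {t0, t1, t3, t4}
A[(~p | q) U p]: least fixpoint, start Z0 = Sat(p) = {t2, t5}, add states in Sat(~p | q) with every successor in Z. Z1 = {t0, t2, t4, t5}; fixed.
Sat(A[(~p | q) U p]) = {t0, t2, t4, t5}
EG A[(~p | q) U p]: greatest fixpoint, start Z0 = {t0, t2, t4, t5}, keep only states in Sat with some successor in Z. Already a fixed point.
Sat(EG A[(~p | q) U p]) = {t0, t2, t4, t5}
|Sat(EG A[(~p | q) U p])| = |{t0, t2, t4, t5}| = 4.

4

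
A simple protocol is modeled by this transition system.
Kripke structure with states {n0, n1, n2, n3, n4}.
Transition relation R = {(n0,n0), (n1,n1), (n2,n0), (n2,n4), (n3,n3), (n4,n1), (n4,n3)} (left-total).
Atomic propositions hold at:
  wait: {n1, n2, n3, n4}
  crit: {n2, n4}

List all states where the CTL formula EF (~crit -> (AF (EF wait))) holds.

{n1, n2, n3, n4}

Sat(~crit) = {n0, n1, n3}
EF wait: least fixpoint, start Z0 = {n1, n2, n3, n4}, add states with some successor in Z. Already a fixed point.
Sat(EF wait) = {n1, n2, n3, n4}
AF (EF wait): least fixpoint, start Z0 = {n1, n2, n3, n4}, add states with every successor in Z. Already a fixed point.
Sat(AF (EF wait)) = {n1, n2, n3, n4}
Sat(~crit -> (AF (EF wait))) = {n1, n2, n3, n4}
EF (~crit -> (AF (EF wait))): least fixpoint, start Z0 = {n1, n2, n3, n4}, add states with some successor in Z. Already a fixed point.
Sat(EF (~crit -> (AF (EF wait)))) = {n1, n2, n3, n4}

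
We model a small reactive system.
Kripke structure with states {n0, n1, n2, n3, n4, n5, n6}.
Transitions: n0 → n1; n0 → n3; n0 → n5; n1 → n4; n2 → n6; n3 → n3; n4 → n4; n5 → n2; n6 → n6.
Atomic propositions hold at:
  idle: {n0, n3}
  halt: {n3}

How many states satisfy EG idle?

EG idle: greatest fixpoint, start Z0 = {n0, n3}, keep only states in Sat with some successor in Z. Already a fixed point.
Sat(EG idle) = {n0, n3}
|Sat(EG idle)| = |{n0, n3}| = 2.

2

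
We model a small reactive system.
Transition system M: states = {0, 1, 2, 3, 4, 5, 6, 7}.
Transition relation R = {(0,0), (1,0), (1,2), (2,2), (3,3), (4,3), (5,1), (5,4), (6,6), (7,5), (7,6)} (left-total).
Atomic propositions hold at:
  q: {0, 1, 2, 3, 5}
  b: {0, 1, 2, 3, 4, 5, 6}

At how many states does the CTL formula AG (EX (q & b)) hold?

Sat(q & b) = {0, 1, 2, 3, 5}
Sat(EX (q & b)) = {s : some successor in {0, 1, 2, 3, 5}} = {0, 1, 2, 3, 4, 5, 7}
AG (EX (q & b)): greatest fixpoint, start Z0 = {0, 1, 2, 3, 4, 5, 7}, keep only states in Sat with every successor in Z. Z1 = {0, 1, 2, 3, 4, 5}; fixed.
Sat(AG (EX (q & b))) = {0, 1, 2, 3, 4, 5}
|Sat(AG (EX (q & b)))| = |{0, 1, 2, 3, 4, 5}| = 6.

6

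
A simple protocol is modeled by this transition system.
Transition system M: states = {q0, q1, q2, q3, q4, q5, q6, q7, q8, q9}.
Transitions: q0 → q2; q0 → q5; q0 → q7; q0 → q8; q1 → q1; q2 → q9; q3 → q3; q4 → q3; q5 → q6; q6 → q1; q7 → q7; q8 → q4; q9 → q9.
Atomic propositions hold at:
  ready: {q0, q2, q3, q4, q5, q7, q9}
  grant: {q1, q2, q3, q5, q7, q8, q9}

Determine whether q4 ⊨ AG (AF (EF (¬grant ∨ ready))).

Sat(¬grant) = {q0, q4, q6}
Sat(¬grant ∨ ready) = {q0, q2, q3, q4, q5, q6, q7, q9}
EF (¬grant ∨ ready): least fixpoint, start Z0 = {q0, q2, q3, q4, q5, q6, q7, q9}, add states with some successor in Z. Z1 = {q0, q2, q3, q4, q5, q6, q7, q8, q9}; fixed.
Sat(EF (¬grant ∨ ready)) = {q0, q2, q3, q4, q5, q6, q7, q8, q9}
AF (EF (¬grant ∨ ready)): least fixpoint, start Z0 = {q0, q2, q3, q4, q5, q6, q7, q8, q9}, add states with every successor in Z. Already a fixed point.
Sat(AF (EF (¬grant ∨ ready))) = {q0, q2, q3, q4, q5, q6, q7, q8, q9}
AG (AF (EF (¬grant ∨ ready))): greatest fixpoint, start Z0 = {q0, q2, q3, q4, q5, q6, q7, q8, q9}, keep only states in Sat with every successor in Z. Z1 = {q0, q2, q3, q4, q5, q7, q8, q9}; Z2 = {q0, q2, q3, q4, q7, q8, q9}; Z3 = {q2, q3, q4, q7, q8, q9}; fixed.
Sat(AG (AF (EF (¬grant ∨ ready)))) = {q2, q3, q4, q7, q8, q9}
q4 ∈ Sat(AG (AF (EF (¬grant ∨ ready)))) = {q2, q3, q4, q7, q8, q9}, so the formula holds at q4.

Yes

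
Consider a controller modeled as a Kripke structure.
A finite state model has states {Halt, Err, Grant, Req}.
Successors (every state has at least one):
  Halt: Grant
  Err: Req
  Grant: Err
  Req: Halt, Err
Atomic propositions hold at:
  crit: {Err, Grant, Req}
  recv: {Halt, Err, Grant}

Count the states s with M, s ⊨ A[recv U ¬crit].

Sat(¬crit) = {Halt}
A[recv U ¬crit]: least fixpoint, start Z0 = Sat(¬crit) = {Halt}, add states in Sat(recv) with every successor in Z. Already a fixed point.
Sat(A[recv U ¬crit]) = {Halt}
|Sat(A[recv U ¬crit])| = |{Halt}| = 1.

1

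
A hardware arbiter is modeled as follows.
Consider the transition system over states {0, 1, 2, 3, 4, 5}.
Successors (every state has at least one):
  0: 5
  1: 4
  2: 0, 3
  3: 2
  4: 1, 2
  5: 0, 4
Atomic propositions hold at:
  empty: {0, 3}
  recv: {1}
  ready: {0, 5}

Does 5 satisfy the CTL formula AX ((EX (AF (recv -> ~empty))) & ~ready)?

Sat(~empty) = {1, 2, 4, 5}
Sat(recv -> ~empty) = {0, 1, 2, 3, 4, 5}
AF (recv -> ~empty): least fixpoint, start Z0 = {0, 1, 2, 3, 4, 5}, add states with every successor in Z. Already a fixed point.
Sat(AF (recv -> ~empty)) = {0, 1, 2, 3, 4, 5}
Sat(EX (AF (recv -> ~empty))) = {s : some successor in {0, 1, 2, 3, 4, 5}} = {0, 1, 2, 3, 4, 5}
Sat(~ready) = {1, 2, 3, 4}
Sat((EX (AF (recv -> ~empty))) & ~ready) = {1, 2, 3, 4}
Sat(AX ((EX (AF (recv -> ~empty))) & ~ready)) = {s : every successor in {1, 2, 3, 4}} = {1, 3, 4}
5 ∉ Sat(AX ((EX (AF (recv -> ~empty))) & ~ready)) = {1, 3, 4}, so the formula does not hold at 5.

No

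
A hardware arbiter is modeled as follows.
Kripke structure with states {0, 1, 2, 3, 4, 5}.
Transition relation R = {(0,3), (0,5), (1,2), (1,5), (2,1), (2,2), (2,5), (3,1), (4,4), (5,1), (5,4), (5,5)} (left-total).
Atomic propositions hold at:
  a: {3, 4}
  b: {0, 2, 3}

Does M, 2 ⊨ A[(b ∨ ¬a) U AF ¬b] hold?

Sat(¬a) = {0, 1, 2, 5}
Sat(b ∨ ¬a) = {0, 1, 2, 3, 5}
Sat(¬b) = {1, 4, 5}
AF ¬b: least fixpoint, start Z0 = {1, 4, 5}, add states with every successor in Z. Z1 = {1, 3, 4, 5}; Z2 = {0, 1, 3, 4, 5}; fixed.
Sat(AF ¬b) = {0, 1, 3, 4, 5}
A[(b ∨ ¬a) U AF ¬b]: least fixpoint, start Z0 = Sat(AF ¬b) = {0, 1, 3, 4, 5}, add states in Sat(b ∨ ¬a) with every successor in Z. Already a fixed point.
Sat(A[(b ∨ ¬a) U AF ¬b]) = {0, 1, 3, 4, 5}
2 ∉ Sat(A[(b ∨ ¬a) U AF ¬b]) = {0, 1, 3, 4, 5}, so the formula does not hold at 2.

No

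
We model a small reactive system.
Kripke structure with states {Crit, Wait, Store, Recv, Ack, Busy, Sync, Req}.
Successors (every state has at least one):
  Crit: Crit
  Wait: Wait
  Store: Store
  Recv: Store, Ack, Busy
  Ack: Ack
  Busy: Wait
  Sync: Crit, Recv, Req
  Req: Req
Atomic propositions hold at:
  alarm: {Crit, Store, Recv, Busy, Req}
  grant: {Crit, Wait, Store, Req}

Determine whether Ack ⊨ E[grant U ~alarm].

Yes

Sat(~alarm) = {Wait, Ack, Sync}
E[grant U ~alarm]: least fixpoint, start Z0 = Sat(~alarm) = {Wait, Ack, Sync}, add states in Sat(grant) with some successor in Z. Already a fixed point.
Sat(E[grant U ~alarm]) = {Wait, Ack, Sync}
Ack ∈ Sat(E[grant U ~alarm]) = {Wait, Ack, Sync}, so the formula holds at Ack.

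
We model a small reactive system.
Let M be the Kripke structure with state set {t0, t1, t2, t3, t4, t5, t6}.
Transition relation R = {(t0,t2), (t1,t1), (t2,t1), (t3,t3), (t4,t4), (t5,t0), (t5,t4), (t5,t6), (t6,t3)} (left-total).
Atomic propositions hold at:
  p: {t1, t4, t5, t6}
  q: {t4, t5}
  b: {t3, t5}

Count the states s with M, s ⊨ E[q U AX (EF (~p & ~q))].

Sat(~p) = {t0, t2, t3}
Sat(~q) = {t0, t1, t2, t3, t6}
Sat(~p & ~q) = {t0, t2, t3}
EF (~p & ~q): least fixpoint, start Z0 = {t0, t2, t3}, add states with some successor in Z. Z1 = {t0, t2, t3, t5, t6}; fixed.
Sat(EF (~p & ~q)) = {t0, t2, t3, t5, t6}
Sat(AX (EF (~p & ~q))) = {s : every successor in {t0, t2, t3, t5, t6}} = {t0, t3, t6}
E[q U AX (EF (~p & ~q))]: least fixpoint, start Z0 = Sat(AX (EF (~p & ~q))) = {t0, t3, t6}, add states in Sat(q) with some successor in Z. Z1 = {t0, t3, t5, t6}; fixed.
Sat(E[q U AX (EF (~p & ~q))]) = {t0, t3, t5, t6}
|Sat(E[q U AX (EF (~p & ~q))])| = |{t0, t3, t5, t6}| = 4.

4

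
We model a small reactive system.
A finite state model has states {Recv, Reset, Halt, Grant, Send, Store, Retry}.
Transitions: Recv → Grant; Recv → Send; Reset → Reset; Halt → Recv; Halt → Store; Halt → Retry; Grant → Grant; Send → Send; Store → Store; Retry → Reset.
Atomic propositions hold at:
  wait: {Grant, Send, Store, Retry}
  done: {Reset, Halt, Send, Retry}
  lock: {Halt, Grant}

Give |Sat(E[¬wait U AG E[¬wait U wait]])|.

Sat(¬wait) = {Recv, Reset, Halt}
E[¬wait U wait]: least fixpoint, start Z0 = Sat(wait) = {Grant, Send, Store, Retry}, add states in Sat(¬wait) with some successor in Z. Z1 = {Recv, Halt, Grant, Send, Store, Retry}; fixed.
Sat(E[¬wait U wait]) = {Recv, Halt, Grant, Send, Store, Retry}
AG E[¬wait U wait]: greatest fixpoint, start Z0 = {Recv, Halt, Grant, Send, Store, Retry}, keep only states in Sat with every successor in Z. Z1 = {Recv, Halt, Grant, Send, Store}; Z2 = {Recv, Grant, Send, Store}; fixed.
Sat(AG E[¬wait U wait]) = {Recv, Grant, Send, Store}
E[¬wait U AG E[¬wait U wait]]: least fixpoint, start Z0 = Sat(AG E[¬wait U wait]) = {Recv, Grant, Send, Store}, add states in Sat(¬wait) with some successor in Z. Z1 = {Recv, Halt, Grant, Send, Store}; fixed.
Sat(E[¬wait U AG E[¬wait U wait]]) = {Recv, Halt, Grant, Send, Store}
|Sat(E[¬wait U AG E[¬wait U wait]])| = |{Recv, Halt, Grant, Send, Store}| = 5.

5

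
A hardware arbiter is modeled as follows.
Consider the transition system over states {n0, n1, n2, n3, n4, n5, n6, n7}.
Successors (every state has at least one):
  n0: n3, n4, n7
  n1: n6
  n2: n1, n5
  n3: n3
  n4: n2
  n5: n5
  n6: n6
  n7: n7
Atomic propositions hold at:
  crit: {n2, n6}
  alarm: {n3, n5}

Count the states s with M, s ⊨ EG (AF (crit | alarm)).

Sat(crit | alarm) = {n2, n3, n5, n6}
AF (crit | alarm): least fixpoint, start Z0 = {n2, n3, n5, n6}, add states with every successor in Z. Z1 = {n1, n2, n3, n4, n5, n6}; fixed.
Sat(AF (crit | alarm)) = {n1, n2, n3, n4, n5, n6}
EG (AF (crit | alarm)): greatest fixpoint, start Z0 = {n1, n2, n3, n4, n5, n6}, keep only states in Sat with some successor in Z. Already a fixed point.
Sat(EG (AF (crit | alarm))) = {n1, n2, n3, n4, n5, n6}
|Sat(EG (AF (crit | alarm)))| = |{n1, n2, n3, n4, n5, n6}| = 6.

6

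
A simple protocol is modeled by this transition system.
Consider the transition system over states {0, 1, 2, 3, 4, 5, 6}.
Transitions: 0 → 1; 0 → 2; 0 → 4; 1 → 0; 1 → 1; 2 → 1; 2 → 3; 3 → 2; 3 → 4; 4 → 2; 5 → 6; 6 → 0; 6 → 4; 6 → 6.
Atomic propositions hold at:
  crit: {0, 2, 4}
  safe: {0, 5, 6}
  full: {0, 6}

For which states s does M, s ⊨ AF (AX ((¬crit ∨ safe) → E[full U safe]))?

{3, 4, 5, 6}

Sat(¬crit) = {1, 3, 5, 6}
Sat(¬crit ∨ safe) = {0, 1, 3, 5, 6}
E[full U safe]: least fixpoint, start Z0 = Sat(safe) = {0, 5, 6}, add states in Sat(full) with some successor in Z. Already a fixed point.
Sat(E[full U safe]) = {0, 5, 6}
Sat((¬crit ∨ safe) → E[full U safe]) = {0, 2, 4, 5, 6}
Sat(AX ((¬crit ∨ safe) → E[full U safe])) = {s : every successor in {0, 2, 4, 5, 6}} = {3, 4, 5, 6}
AF (AX ((¬crit ∨ safe) → E[full U safe])): least fixpoint, start Z0 = {3, 4, 5, 6}, add states with every successor in Z. Already a fixed point.
Sat(AF (AX ((¬crit ∨ safe) → E[full U safe]))) = {3, 4, 5, 6}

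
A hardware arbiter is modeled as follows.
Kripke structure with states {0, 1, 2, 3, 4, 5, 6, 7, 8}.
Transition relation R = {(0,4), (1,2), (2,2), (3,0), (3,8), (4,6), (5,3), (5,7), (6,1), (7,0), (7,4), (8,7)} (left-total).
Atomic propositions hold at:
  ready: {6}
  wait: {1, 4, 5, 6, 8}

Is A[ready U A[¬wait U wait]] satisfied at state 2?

No

Sat(¬wait) = {0, 2, 3, 7}
A[¬wait U wait]: least fixpoint, start Z0 = Sat(wait) = {1, 4, 5, 6, 8}, add states in Sat(¬wait) with every successor in Z. Z1 = {0, 1, 4, 5, 6, 8}; Z2 = {0, 1, 3, 4, 5, 6, 7, 8}; fixed.
Sat(A[¬wait U wait]) = {0, 1, 3, 4, 5, 6, 7, 8}
A[ready U A[¬wait U wait]]: least fixpoint, start Z0 = Sat(A[¬wait U wait]) = {0, 1, 3, 4, 5, 6, 7, 8}, add states in Sat(ready) with every successor in Z. Already a fixed point.
Sat(A[ready U A[¬wait U wait]]) = {0, 1, 3, 4, 5, 6, 7, 8}
2 ∉ Sat(A[ready U A[¬wait U wait]]) = {0, 1, 3, 4, 5, 6, 7, 8}, so the formula does not hold at 2.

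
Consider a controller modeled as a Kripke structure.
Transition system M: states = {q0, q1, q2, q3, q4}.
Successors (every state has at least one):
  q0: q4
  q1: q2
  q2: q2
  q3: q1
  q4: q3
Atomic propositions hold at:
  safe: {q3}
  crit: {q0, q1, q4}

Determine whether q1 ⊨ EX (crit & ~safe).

No

Sat(~safe) = {q0, q1, q2, q4}
Sat(crit & ~safe) = {q0, q1, q4}
Sat(EX (crit & ~safe)) = {s : some successor in {q0, q1, q4}} = {q0, q3}
q1 ∉ Sat(EX (crit & ~safe)) = {q0, q3}, so the formula does not hold at q1.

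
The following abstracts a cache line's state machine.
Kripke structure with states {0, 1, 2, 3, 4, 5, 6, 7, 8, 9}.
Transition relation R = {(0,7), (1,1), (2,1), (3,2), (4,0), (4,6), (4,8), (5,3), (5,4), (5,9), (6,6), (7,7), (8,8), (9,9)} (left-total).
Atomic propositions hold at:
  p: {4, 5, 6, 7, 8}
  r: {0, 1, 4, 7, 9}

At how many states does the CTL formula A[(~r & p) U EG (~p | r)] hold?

8

Sat(~r) = {2, 3, 5, 6, 8}
Sat(~r & p) = {5, 6, 8}
Sat(~p) = {0, 1, 2, 3, 9}
Sat(~p | r) = {0, 1, 2, 3, 4, 7, 9}
EG (~p | r): greatest fixpoint, start Z0 = {0, 1, 2, 3, 4, 7, 9}, keep only states in Sat with some successor in Z. Already a fixed point.
Sat(EG (~p | r)) = {0, 1, 2, 3, 4, 7, 9}
A[(~r & p) U EG (~p | r)]: least fixpoint, start Z0 = Sat(EG (~p | r)) = {0, 1, 2, 3, 4, 7, 9}, add states in Sat(~r & p) with every successor in Z. Z1 = {0, 1, 2, 3, 4, 5, 7, 9}; fixed.
Sat(A[(~r & p) U EG (~p | r)]) = {0, 1, 2, 3, 4, 5, 7, 9}
|Sat(A[(~r & p) U EG (~p | r)])| = |{0, 1, 2, 3, 4, 5, 7, 9}| = 8.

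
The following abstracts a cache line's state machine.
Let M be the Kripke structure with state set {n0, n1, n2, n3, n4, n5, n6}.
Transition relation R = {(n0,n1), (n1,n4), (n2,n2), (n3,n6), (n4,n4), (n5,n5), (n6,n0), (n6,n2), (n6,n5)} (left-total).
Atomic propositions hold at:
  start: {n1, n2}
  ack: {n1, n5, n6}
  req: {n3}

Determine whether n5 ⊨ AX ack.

Yes

Sat(AX ack) = {s : every successor in {n1, n5, n6}} = {n0, n3, n5}
n5 ∈ Sat(AX ack) = {n0, n3, n5}, so the formula holds at n5.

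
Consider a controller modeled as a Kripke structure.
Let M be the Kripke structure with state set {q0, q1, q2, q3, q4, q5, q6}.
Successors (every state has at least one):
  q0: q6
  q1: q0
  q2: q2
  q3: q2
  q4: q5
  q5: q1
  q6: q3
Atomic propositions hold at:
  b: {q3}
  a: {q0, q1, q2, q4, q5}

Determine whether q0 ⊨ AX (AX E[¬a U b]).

Yes

Sat(¬a) = {q3, q6}
E[¬a U b]: least fixpoint, start Z0 = Sat(b) = {q3}, add states in Sat(¬a) with some successor in Z. Z1 = {q3, q6}; fixed.
Sat(E[¬a U b]) = {q3, q6}
Sat(AX E[¬a U b]) = {s : every successor in {q3, q6}} = {q0, q6}
Sat(AX (AX E[¬a U b])) = {s : every successor in {q0, q6}} = {q0, q1}
q0 ∈ Sat(AX (AX E[¬a U b])) = {q0, q1}, so the formula holds at q0.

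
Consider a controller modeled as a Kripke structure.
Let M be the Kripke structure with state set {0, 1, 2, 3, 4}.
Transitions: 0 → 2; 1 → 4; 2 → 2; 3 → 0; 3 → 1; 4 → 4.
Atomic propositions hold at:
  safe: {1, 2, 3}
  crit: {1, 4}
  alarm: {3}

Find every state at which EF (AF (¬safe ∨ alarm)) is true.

Sat(¬safe) = {0, 4}
Sat(¬safe ∨ alarm) = {0, 3, 4}
AF (¬safe ∨ alarm): least fixpoint, start Z0 = {0, 3, 4}, add states with every successor in Z. Z1 = {0, 1, 3, 4}; fixed.
Sat(AF (¬safe ∨ alarm)) = {0, 1, 3, 4}
EF (AF (¬safe ∨ alarm)): least fixpoint, start Z0 = {0, 1, 3, 4}, add states with some successor in Z. Already a fixed point.
Sat(EF (AF (¬safe ∨ alarm))) = {0, 1, 3, 4}

{0, 1, 3, 4}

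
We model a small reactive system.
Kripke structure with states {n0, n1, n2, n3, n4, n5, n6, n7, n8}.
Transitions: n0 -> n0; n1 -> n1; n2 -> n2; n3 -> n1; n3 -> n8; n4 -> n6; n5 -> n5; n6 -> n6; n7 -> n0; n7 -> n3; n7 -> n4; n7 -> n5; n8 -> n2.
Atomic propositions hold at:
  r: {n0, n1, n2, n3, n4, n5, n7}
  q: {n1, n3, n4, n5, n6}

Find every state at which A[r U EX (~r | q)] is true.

{n1, n3, n4, n5, n6, n7}

Sat(~r) = {n6, n8}
Sat(~r | q) = {n1, n3, n4, n5, n6, n8}
Sat(EX (~r | q)) = {s : some successor in {n1, n3, n4, n5, n6, n8}} = {n1, n3, n4, n5, n6, n7}
A[r U EX (~r | q)]: least fixpoint, start Z0 = Sat(EX (~r | q)) = {n1, n3, n4, n5, n6, n7}, add states in Sat(r) with every successor in Z. Already a fixed point.
Sat(A[r U EX (~r | q)]) = {n1, n3, n4, n5, n6, n7}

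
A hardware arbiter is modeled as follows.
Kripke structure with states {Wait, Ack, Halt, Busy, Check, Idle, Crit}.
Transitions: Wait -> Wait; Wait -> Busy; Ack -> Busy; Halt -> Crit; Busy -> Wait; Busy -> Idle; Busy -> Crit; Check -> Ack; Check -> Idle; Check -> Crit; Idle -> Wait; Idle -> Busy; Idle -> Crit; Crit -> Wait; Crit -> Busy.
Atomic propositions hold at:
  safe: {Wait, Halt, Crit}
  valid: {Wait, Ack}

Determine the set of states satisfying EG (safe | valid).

Sat(safe | valid) = {Wait, Ack, Halt, Crit}
EG (safe | valid): greatest fixpoint, start Z0 = {Wait, Ack, Halt, Crit}, keep only states in Sat with some successor in Z. Z1 = {Wait, Halt, Crit}; fixed.
Sat(EG (safe | valid)) = {Wait, Halt, Crit}

{Wait, Halt, Crit}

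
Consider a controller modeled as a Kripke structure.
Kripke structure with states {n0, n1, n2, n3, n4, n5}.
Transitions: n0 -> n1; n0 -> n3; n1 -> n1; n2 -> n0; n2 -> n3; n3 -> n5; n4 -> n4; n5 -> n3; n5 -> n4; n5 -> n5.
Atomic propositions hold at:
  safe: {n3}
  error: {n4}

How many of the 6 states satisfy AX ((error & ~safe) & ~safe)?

Sat(~safe) = {n0, n1, n2, n4, n5}
Sat(error & ~safe) = {n4}
Sat((error & ~safe) & ~safe) = {n4}
Sat(AX ((error & ~safe) & ~safe)) = {s : every successor in {n4}} = {n4}
|Sat(AX ((error & ~safe) & ~safe))| = |{n4}| = 1.

1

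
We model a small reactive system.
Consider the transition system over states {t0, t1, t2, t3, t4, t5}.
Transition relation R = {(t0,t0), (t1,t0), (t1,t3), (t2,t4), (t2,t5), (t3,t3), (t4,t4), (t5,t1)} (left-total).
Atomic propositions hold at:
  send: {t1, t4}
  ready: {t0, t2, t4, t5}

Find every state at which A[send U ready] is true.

A[send U ready]: least fixpoint, start Z0 = Sat(ready) = {t0, t2, t4, t5}, add states in Sat(send) with every successor in Z. Already a fixed point.
Sat(A[send U ready]) = {t0, t2, t4, t5}

{t0, t2, t4, t5}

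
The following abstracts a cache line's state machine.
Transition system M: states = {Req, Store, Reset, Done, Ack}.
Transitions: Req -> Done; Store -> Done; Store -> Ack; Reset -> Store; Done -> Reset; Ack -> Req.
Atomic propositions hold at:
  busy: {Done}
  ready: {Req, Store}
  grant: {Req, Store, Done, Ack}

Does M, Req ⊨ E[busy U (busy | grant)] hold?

Sat(busy | grant) = {Req, Store, Done, Ack}
E[busy U (busy | grant)]: least fixpoint, start Z0 = Sat((busy | grant)) = {Req, Store, Done, Ack}, add states in Sat(busy) with some successor in Z. Already a fixed point.
Sat(E[busy U (busy | grant)]) = {Req, Store, Done, Ack}
Req ∈ Sat(E[busy U (busy | grant)]) = {Req, Store, Done, Ack}, so the formula holds at Req.

Yes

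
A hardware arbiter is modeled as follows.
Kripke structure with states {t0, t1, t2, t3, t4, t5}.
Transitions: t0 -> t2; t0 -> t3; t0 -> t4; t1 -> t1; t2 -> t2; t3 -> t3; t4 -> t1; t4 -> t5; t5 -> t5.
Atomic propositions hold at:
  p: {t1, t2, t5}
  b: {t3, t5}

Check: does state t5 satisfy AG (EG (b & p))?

Sat(b & p) = {t5}
EG (b & p): greatest fixpoint, start Z0 = {t5}, keep only states in Sat with some successor in Z. Already a fixed point.
Sat(EG (b & p)) = {t5}
AG (EG (b & p)): greatest fixpoint, start Z0 = {t5}, keep only states in Sat with every successor in Z. Already a fixed point.
Sat(AG (EG (b & p))) = {t5}
t5 ∈ Sat(AG (EG (b & p))) = {t5}, so the formula holds at t5.

Yes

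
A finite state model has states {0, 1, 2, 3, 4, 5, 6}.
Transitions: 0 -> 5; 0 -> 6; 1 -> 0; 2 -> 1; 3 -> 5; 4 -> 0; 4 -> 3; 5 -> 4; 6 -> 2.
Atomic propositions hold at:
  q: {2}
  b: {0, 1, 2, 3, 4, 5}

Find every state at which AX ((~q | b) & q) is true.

{6}

Sat(~q) = {0, 1, 3, 4, 5, 6}
Sat(~q | b) = {0, 1, 2, 3, 4, 5, 6}
Sat((~q | b) & q) = {2}
Sat(AX ((~q | b) & q)) = {s : every successor in {2}} = {6}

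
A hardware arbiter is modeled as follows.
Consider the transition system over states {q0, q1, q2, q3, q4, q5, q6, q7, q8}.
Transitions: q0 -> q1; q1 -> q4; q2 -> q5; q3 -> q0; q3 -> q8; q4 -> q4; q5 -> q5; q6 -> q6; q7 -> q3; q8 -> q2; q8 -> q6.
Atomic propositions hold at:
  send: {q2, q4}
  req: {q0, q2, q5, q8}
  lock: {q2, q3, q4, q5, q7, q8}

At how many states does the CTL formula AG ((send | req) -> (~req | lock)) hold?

6

Sat(send | req) = {q0, q2, q4, q5, q8}
Sat(~req) = {q1, q3, q4, q6, q7}
Sat(~req | lock) = {q1, q2, q3, q4, q5, q6, q7, q8}
Sat((send | req) -> (~req | lock)) = {q1, q2, q3, q4, q5, q6, q7, q8}
AG ((send | req) -> (~req | lock)): greatest fixpoint, start Z0 = {q1, q2, q3, q4, q5, q6, q7, q8}, keep only states in Sat with every successor in Z. Z1 = {q1, q2, q4, q5, q6, q7, q8}; Z2 = {q1, q2, q4, q5, q6, q8}; fixed.
Sat(AG ((send | req) -> (~req | lock))) = {q1, q2, q4, q5, q6, q8}
|Sat(AG ((send | req) -> (~req | lock)))| = |{q1, q2, q4, q5, q6, q8}| = 6.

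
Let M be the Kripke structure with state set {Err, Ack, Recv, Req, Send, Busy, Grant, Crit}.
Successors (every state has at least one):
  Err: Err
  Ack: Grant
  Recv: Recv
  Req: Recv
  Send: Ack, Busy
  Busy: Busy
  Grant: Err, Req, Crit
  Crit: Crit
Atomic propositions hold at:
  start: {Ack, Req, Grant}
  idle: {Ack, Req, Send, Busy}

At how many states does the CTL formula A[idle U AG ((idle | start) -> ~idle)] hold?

Sat(idle | start) = {Ack, Req, Send, Busy, Grant}
Sat(~idle) = {Err, Recv, Grant, Crit}
Sat((idle | start) -> ~idle) = {Err, Recv, Grant, Crit}
AG ((idle | start) -> ~idle): greatest fixpoint, start Z0 = {Err, Recv, Grant, Crit}, keep only states in Sat with every successor in Z. Z1 = {Err, Recv, Crit}; fixed.
Sat(AG ((idle | start) -> ~idle)) = {Err, Recv, Crit}
A[idle U AG ((idle | start) -> ~idle)]: least fixpoint, start Z0 = Sat(AG ((idle | start) -> ~idle)) = {Err, Recv, Crit}, add states in Sat(idle) with every successor in Z. Z1 = {Err, Recv, Req, Crit}; fixed.
Sat(A[idle U AG ((idle | start) -> ~idle)]) = {Err, Recv, Req, Crit}
|Sat(A[idle U AG ((idle | start) -> ~idle)])| = |{Err, Recv, Req, Crit}| = 4.

4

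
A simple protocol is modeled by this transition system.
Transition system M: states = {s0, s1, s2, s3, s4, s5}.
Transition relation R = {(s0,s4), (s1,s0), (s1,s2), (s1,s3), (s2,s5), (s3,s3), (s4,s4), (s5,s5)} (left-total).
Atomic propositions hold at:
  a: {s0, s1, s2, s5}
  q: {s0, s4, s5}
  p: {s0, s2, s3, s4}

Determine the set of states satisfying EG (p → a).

Sat(p → a) = {s0, s1, s2, s5}
EG (p → a): greatest fixpoint, start Z0 = {s0, s1, s2, s5}, keep only states in Sat with some successor in Z. Z1 = {s1, s2, s5}; fixed.
Sat(EG (p → a)) = {s1, s2, s5}

{s1, s2, s5}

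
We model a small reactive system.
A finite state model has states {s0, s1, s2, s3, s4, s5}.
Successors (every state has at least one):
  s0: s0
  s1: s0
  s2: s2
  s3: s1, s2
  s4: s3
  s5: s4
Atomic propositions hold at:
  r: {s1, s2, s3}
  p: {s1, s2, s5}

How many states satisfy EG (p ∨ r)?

Sat(p ∨ r) = {s1, s2, s3, s5}
EG (p ∨ r): greatest fixpoint, start Z0 = {s1, s2, s3, s5}, keep only states in Sat with some successor in Z. Z1 = {s2, s3}; fixed.
Sat(EG (p ∨ r)) = {s2, s3}
|Sat(EG (p ∨ r))| = |{s2, s3}| = 2.

2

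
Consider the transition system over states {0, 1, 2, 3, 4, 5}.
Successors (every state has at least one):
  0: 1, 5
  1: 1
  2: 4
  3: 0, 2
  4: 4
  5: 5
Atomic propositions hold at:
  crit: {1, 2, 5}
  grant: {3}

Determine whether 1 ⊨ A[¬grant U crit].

Yes

Sat(¬grant) = {0, 1, 2, 4, 5}
A[¬grant U crit]: least fixpoint, start Z0 = Sat(crit) = {1, 2, 5}, add states in Sat(¬grant) with every successor in Z. Z1 = {0, 1, 2, 5}; fixed.
Sat(A[¬grant U crit]) = {0, 1, 2, 5}
1 ∈ Sat(A[¬grant U crit]) = {0, 1, 2, 5}, so the formula holds at 1.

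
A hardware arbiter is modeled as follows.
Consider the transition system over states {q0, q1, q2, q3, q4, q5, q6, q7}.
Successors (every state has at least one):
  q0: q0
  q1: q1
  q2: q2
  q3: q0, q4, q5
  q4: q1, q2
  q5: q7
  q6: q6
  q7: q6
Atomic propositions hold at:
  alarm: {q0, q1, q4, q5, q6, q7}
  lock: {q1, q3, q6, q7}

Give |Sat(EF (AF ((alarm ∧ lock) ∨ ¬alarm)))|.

Sat(alarm ∧ lock) = {q1, q6, q7}
Sat(¬alarm) = {q2, q3}
Sat((alarm ∧ lock) ∨ ¬alarm) = {q1, q2, q3, q6, q7}
AF ((alarm ∧ lock) ∨ ¬alarm): least fixpoint, start Z0 = {q1, q2, q3, q6, q7}, add states with every successor in Z. Z1 = {q1, q2, q3, q4, q5, q6, q7}; fixed.
Sat(AF ((alarm ∧ lock) ∨ ¬alarm)) = {q1, q2, q3, q4, q5, q6, q7}
EF (AF ((alarm ∧ lock) ∨ ¬alarm)): least fixpoint, start Z0 = {q1, q2, q3, q4, q5, q6, q7}, add states with some successor in Z. Already a fixed point.
Sat(EF (AF ((alarm ∧ lock) ∨ ¬alarm))) = {q1, q2, q3, q4, q5, q6, q7}
|Sat(EF (AF ((alarm ∧ lock) ∨ ¬alarm)))| = |{q1, q2, q3, q4, q5, q6, q7}| = 7.

7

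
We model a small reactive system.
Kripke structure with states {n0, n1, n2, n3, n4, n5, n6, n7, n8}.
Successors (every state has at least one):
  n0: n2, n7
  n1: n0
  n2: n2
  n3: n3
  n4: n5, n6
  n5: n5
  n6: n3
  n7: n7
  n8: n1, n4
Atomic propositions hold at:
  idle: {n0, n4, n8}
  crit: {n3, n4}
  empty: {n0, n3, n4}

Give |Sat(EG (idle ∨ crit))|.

1

Sat(idle ∨ crit) = {n0, n3, n4, n8}
EG (idle ∨ crit): greatest fixpoint, start Z0 = {n0, n3, n4, n8}, keep only states in Sat with some successor in Z. Z1 = {n3, n8}; Z2 = {n3}; fixed.
Sat(EG (idle ∨ crit)) = {n3}
|Sat(EG (idle ∨ crit))| = |{n3}| = 1.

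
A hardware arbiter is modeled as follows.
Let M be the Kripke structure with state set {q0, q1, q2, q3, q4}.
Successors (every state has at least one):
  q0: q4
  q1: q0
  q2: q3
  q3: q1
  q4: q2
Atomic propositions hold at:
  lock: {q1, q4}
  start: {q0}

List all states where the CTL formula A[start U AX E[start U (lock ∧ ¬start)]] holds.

{q0, q1, q3}

Sat(¬start) = {q1, q2, q3, q4}
Sat(lock ∧ ¬start) = {q1, q4}
E[start U (lock ∧ ¬start)]: least fixpoint, start Z0 = Sat((lock ∧ ¬start)) = {q1, q4}, add states in Sat(start) with some successor in Z. Z1 = {q0, q1, q4}; fixed.
Sat(E[start U (lock ∧ ¬start)]) = {q0, q1, q4}
Sat(AX E[start U (lock ∧ ¬start)]) = {s : every successor in {q0, q1, q4}} = {q0, q1, q3}
A[start U AX E[start U (lock ∧ ¬start)]]: least fixpoint, start Z0 = Sat(AX E[start U (lock ∧ ¬start)]) = {q0, q1, q3}, add states in Sat(start) with every successor in Z. Already a fixed point.
Sat(A[start U AX E[start U (lock ∧ ¬start)]]) = {q0, q1, q3}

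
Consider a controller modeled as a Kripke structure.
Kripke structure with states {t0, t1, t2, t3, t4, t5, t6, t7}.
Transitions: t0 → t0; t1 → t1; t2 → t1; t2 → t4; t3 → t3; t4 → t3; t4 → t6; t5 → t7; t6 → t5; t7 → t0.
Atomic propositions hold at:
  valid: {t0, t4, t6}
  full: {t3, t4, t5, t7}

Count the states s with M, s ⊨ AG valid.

AG valid: greatest fixpoint, start Z0 = {t0, t4, t6}, keep only states in Sat with every successor in Z. Z1 = {t0}; fixed.
Sat(AG valid) = {t0}
|Sat(AG valid)| = |{t0}| = 1.

1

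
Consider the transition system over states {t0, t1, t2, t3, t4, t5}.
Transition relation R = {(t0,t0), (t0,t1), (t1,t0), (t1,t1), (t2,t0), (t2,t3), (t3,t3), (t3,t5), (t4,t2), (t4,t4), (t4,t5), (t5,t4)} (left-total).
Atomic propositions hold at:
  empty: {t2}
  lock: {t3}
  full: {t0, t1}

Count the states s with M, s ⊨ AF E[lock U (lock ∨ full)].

4

Sat(lock ∨ full) = {t0, t1, t3}
E[lock U (lock ∨ full)]: least fixpoint, start Z0 = Sat((lock ∨ full)) = {t0, t1, t3}, add states in Sat(lock) with some successor in Z. Already a fixed point.
Sat(E[lock U (lock ∨ full)]) = {t0, t1, t3}
AF E[lock U (lock ∨ full)]: least fixpoint, start Z0 = {t0, t1, t3}, add states with every successor in Z. Z1 = {t0, t1, t2, t3}; fixed.
Sat(AF E[lock U (lock ∨ full)]) = {t0, t1, t2, t3}
|Sat(AF E[lock U (lock ∨ full)])| = |{t0, t1, t2, t3}| = 4.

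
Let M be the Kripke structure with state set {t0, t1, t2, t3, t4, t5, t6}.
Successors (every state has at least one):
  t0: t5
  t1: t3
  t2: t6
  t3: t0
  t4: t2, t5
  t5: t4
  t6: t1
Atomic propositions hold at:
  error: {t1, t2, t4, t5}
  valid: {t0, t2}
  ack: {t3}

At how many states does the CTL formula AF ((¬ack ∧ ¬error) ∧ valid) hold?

Sat(¬ack) = {t0, t1, t2, t4, t5, t6}
Sat(¬error) = {t0, t3, t6}
Sat(¬ack ∧ ¬error) = {t0, t6}
Sat((¬ack ∧ ¬error) ∧ valid) = {t0}
AF ((¬ack ∧ ¬error) ∧ valid): least fixpoint, start Z0 = {t0}, add states with every successor in Z. Z1 = {t0, t3}; Z2 = {t0, t1, t3}; Z3 = {t0, t1, t3, t6}; Z4 = {t0, t1, t2, t3, t6}; fixed.
Sat(AF ((¬ack ∧ ¬error) ∧ valid)) = {t0, t1, t2, t3, t6}
|Sat(AF ((¬ack ∧ ¬error) ∧ valid))| = |{t0, t1, t2, t3, t6}| = 5.

5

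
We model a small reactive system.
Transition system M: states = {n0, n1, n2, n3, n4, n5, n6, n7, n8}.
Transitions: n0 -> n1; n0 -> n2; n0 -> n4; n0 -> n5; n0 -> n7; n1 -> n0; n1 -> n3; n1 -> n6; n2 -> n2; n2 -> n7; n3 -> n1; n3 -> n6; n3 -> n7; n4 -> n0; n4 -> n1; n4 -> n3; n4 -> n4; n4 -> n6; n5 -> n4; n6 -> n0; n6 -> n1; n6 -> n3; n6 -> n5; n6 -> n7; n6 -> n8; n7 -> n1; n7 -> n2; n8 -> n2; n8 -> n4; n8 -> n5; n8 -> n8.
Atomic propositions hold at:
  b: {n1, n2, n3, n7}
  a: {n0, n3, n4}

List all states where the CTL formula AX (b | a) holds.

{n2, n5, n7}

Sat(b | a) = {n0, n1, n2, n3, n4, n7}
Sat(AX (b | a)) = {s : every successor in {n0, n1, n2, n3, n4, n7}} = {n2, n5, n7}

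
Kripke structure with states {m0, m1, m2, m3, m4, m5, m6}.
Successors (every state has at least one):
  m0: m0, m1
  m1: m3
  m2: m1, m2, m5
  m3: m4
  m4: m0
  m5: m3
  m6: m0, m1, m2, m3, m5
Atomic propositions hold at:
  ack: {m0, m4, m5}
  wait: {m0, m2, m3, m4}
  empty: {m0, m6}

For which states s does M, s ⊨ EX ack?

Sat(EX ack) = {s : some successor in {m0, m4, m5}} = {m0, m2, m3, m4, m6}

{m0, m2, m3, m4, m6}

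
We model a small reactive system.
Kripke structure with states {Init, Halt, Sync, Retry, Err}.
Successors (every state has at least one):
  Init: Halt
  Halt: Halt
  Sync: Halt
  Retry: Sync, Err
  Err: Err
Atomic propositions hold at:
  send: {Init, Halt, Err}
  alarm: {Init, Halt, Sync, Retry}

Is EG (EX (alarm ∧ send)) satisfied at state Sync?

Sat(alarm ∧ send) = {Init, Halt}
Sat(EX (alarm ∧ send)) = {s : some successor in {Init, Halt}} = {Init, Halt, Sync}
EG (EX (alarm ∧ send)): greatest fixpoint, start Z0 = {Init, Halt, Sync}, keep only states in Sat with some successor in Z. Already a fixed point.
Sat(EG (EX (alarm ∧ send))) = {Init, Halt, Sync}
Sync ∈ Sat(EG (EX (alarm ∧ send))) = {Init, Halt, Sync}, so the formula holds at Sync.

Yes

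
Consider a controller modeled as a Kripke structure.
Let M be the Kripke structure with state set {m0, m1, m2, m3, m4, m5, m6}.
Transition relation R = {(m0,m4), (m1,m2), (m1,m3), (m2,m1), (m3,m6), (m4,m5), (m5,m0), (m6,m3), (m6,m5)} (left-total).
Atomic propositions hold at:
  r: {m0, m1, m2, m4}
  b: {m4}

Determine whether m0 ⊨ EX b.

Sat(EX b) = {s : some successor in {m4}} = {m0}
m0 ∈ Sat(EX b) = {m0}, so the formula holds at m0.

Yes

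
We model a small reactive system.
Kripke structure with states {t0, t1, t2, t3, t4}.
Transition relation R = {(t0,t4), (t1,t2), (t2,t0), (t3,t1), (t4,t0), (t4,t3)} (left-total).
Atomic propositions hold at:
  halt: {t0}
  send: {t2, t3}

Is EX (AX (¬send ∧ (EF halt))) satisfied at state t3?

No

Sat(¬send) = {t0, t1, t4}
EF halt: least fixpoint, start Z0 = {t0}, add states with some successor in Z. Z1 = {t0, t2, t4}; Z2 = {t0, t1, t2, t4}; Z3 = {t0, t1, t2, t3, t4}; fixed.
Sat(EF halt) = {t0, t1, t2, t3, t4}
Sat(¬send ∧ (EF halt)) = {t0, t1, t4}
Sat(AX (¬send ∧ (EF halt))) = {s : every successor in {t0, t1, t4}} = {t0, t2, t3}
Sat(EX (AX (¬send ∧ (EF halt)))) = {s : some successor in {t0, t2, t3}} = {t1, t2, t4}
t3 ∉ Sat(EX (AX (¬send ∧ (EF halt)))) = {t1, t2, t4}, so the formula does not hold at t3.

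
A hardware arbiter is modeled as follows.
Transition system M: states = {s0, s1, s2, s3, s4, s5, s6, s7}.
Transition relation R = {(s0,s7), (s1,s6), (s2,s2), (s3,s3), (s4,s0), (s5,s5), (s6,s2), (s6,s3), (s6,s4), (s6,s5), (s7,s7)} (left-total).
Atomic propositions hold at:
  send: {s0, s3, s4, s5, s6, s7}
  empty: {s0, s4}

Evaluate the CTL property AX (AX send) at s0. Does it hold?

Sat(AX send) = {s : every successor in {s0, s3, s4, s5, s6, s7}} = {s0, s1, s3, s4, s5, s7}
Sat(AX (AX send)) = {s : every successor in {s0, s1, s3, s4, s5, s7}} = {s0, s3, s4, s5, s7}
s0 ∈ Sat(AX (AX send)) = {s0, s3, s4, s5, s7}, so the formula holds at s0.

Yes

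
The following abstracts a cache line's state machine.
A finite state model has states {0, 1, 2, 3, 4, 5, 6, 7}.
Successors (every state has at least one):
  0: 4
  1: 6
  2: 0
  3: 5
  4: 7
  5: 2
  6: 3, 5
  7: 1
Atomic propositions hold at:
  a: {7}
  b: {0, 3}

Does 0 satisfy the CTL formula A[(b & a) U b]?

Sat(b & a) = ∅
A[(b & a) U b]: least fixpoint, start Z0 = Sat(b) = {0, 3}, add states in Sat(b & a) with every successor in Z. Already a fixed point.
Sat(A[(b & a) U b]) = {0, 3}
0 ∈ Sat(A[(b & a) U b]) = {0, 3}, so the formula holds at 0.

Yes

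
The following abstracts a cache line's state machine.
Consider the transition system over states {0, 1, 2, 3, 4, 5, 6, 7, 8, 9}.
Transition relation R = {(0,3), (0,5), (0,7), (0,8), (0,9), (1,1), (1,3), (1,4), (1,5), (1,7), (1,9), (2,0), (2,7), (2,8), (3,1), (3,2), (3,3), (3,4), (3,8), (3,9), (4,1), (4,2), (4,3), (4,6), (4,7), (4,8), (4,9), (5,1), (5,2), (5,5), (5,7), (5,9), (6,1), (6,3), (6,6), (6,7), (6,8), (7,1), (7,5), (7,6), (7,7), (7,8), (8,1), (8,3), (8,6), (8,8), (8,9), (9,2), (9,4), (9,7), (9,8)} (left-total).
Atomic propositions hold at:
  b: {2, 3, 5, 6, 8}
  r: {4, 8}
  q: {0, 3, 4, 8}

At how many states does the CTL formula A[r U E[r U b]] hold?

E[r U b]: least fixpoint, start Z0 = Sat(b) = {2, 3, 5, 6, 8}, add states in Sat(r) with some successor in Z. Z1 = {2, 3, 4, 5, 6, 8}; fixed.
Sat(E[r U b]) = {2, 3, 4, 5, 6, 8}
A[r U E[r U b]]: least fixpoint, start Z0 = Sat(E[r U b]) = {2, 3, 4, 5, 6, 8}, add states in Sat(r) with every successor in Z. Already a fixed point.
Sat(A[r U E[r U b]]) = {2, 3, 4, 5, 6, 8}
|Sat(A[r U E[r U b]])| = |{2, 3, 4, 5, 6, 8}| = 6.

6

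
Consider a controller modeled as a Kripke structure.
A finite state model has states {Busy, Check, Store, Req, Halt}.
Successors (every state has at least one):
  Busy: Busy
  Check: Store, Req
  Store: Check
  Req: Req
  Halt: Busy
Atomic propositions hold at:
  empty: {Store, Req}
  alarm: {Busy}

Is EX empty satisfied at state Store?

No

Sat(EX empty) = {s : some successor in {Store, Req}} = {Check, Req}
Store ∉ Sat(EX empty) = {Check, Req}, so the formula does not hold at Store.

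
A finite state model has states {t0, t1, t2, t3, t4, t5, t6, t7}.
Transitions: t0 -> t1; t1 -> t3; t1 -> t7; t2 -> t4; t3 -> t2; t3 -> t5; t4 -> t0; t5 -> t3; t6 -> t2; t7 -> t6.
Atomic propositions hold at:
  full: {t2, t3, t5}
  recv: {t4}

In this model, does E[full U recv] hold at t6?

E[full U recv]: least fixpoint, start Z0 = Sat(recv) = {t4}, add states in Sat(full) with some successor in Z. Z1 = {t2, t4}; Z2 = {t2, t3, t4}; Z3 = {t2, t3, t4, t5}; fixed.
Sat(E[full U recv]) = {t2, t3, t4, t5}
t6 ∉ Sat(E[full U recv]) = {t2, t3, t4, t5}, so the formula does not hold at t6.

No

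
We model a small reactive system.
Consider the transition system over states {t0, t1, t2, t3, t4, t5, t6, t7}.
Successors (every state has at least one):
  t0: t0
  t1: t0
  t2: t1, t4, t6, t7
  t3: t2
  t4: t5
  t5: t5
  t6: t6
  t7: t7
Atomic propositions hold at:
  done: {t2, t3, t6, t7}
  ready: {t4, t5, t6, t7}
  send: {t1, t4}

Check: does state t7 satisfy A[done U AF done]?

Yes

AF done: least fixpoint, start Z0 = {t2, t3, t6, t7}, add states with every successor in Z. Already a fixed point.
Sat(AF done) = {t2, t3, t6, t7}
A[done U AF done]: least fixpoint, start Z0 = Sat(AF done) = {t2, t3, t6, t7}, add states in Sat(done) with every successor in Z. Already a fixed point.
Sat(A[done U AF done]) = {t2, t3, t6, t7}
t7 ∈ Sat(A[done U AF done]) = {t2, t3, t6, t7}, so the formula holds at t7.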